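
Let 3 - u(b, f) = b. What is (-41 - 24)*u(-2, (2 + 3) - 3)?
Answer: -325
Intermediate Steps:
u(b, f) = 3 - b
(-41 - 24)*u(-2, (2 + 3) - 3) = (-41 - 24)*(3 - 1*(-2)) = -65*(3 + 2) = -65*5 = -325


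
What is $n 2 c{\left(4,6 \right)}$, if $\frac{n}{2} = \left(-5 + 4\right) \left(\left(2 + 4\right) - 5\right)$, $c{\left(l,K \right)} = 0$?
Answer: $0$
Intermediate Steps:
$n = -2$ ($n = 2 \left(-5 + 4\right) \left(\left(2 + 4\right) - 5\right) = 2 \left(- (6 - 5)\right) = 2 \left(\left(-1\right) 1\right) = 2 \left(-1\right) = -2$)
$n 2 c{\left(4,6 \right)} = - 2 \cdot 2 \cdot 0 = \left(-2\right) 0 = 0$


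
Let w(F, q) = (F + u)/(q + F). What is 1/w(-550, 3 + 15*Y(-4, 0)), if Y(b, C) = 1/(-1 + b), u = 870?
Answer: -55/32 ≈ -1.7188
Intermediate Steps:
w(F, q) = (870 + F)/(F + q) (w(F, q) = (F + 870)/(q + F) = (870 + F)/(F + q))
1/w(-550, 3 + 15*Y(-4, 0)) = 1/((870 - 550)/(-550 + (3 + 15/(-1 - 4)))) = 1/(320/(-550 + (3 + 15/(-5)))) = 1/(320/(-550 + (3 + 15*(-⅕)))) = 1/(320/(-550 + (3 - 3))) = 1/(320/(-550 + 0)) = 1/(320/(-550)) = 1/(-1/550*320) = 1/(-32/55) = -55/32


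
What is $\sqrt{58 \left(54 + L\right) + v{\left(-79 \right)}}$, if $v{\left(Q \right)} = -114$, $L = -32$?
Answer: $\sqrt{1162} \approx 34.088$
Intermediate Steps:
$\sqrt{58 \left(54 + L\right) + v{\left(-79 \right)}} = \sqrt{58 \left(54 - 32\right) - 114} = \sqrt{58 \cdot 22 - 114} = \sqrt{1276 - 114} = \sqrt{1162}$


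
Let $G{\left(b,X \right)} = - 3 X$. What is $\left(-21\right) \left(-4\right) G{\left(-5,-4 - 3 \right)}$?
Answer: $1764$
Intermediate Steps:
$\left(-21\right) \left(-4\right) G{\left(-5,-4 - 3 \right)} = \left(-21\right) \left(-4\right) \left(- 3 \left(-4 - 3\right)\right) = 84 \left(- 3 \left(-4 - 3\right)\right) = 84 \left(\left(-3\right) \left(-7\right)\right) = 84 \cdot 21 = 1764$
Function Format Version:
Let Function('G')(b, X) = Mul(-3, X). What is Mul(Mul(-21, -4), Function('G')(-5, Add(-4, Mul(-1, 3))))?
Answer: 1764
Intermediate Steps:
Mul(Mul(-21, -4), Function('G')(-5, Add(-4, Mul(-1, 3)))) = Mul(Mul(-21, -4), Mul(-3, Add(-4, Mul(-1, 3)))) = Mul(84, Mul(-3, Add(-4, -3))) = Mul(84, Mul(-3, -7)) = Mul(84, 21) = 1764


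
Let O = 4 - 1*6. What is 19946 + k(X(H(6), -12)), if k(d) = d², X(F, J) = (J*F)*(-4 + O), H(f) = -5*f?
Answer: 4685546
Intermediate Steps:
O = -2 (O = 4 - 6 = -2)
X(F, J) = -6*F*J (X(F, J) = (J*F)*(-4 - 2) = (F*J)*(-6) = -6*F*J)
19946 + k(X(H(6), -12)) = 19946 + (-6*(-5*6)*(-12))² = 19946 + (-6*(-30)*(-12))² = 19946 + (-2160)² = 19946 + 4665600 = 4685546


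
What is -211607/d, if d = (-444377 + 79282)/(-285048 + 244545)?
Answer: -8570718321/365095 ≈ -23475.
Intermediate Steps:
d = 365095/40503 (d = -365095/(-40503) = -365095*(-1/40503) = 365095/40503 ≈ 9.0140)
-211607/d = -211607/365095/40503 = -211607*40503/365095 = -8570718321/365095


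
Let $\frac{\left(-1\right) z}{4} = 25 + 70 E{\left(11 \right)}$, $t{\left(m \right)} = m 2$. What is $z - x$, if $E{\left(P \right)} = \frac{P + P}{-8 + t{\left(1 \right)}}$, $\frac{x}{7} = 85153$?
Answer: $- \frac{1785433}{3} \approx -5.9514 \cdot 10^{5}$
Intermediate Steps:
$x = 596071$ ($x = 7 \cdot 85153 = 596071$)
$t{\left(m \right)} = 2 m$
$E{\left(P \right)} = - \frac{P}{3}$ ($E{\left(P \right)} = \frac{P + P}{-8 + 2 \cdot 1} = \frac{2 P}{-8 + 2} = \frac{2 P}{-6} = 2 P \left(- \frac{1}{6}\right) = - \frac{P}{3}$)
$z = \frac{2780}{3}$ ($z = - 4 \left(25 + 70 \left(\left(- \frac{1}{3}\right) 11\right)\right) = - 4 \left(25 + 70 \left(- \frac{11}{3}\right)\right) = - 4 \left(25 - \frac{770}{3}\right) = \left(-4\right) \left(- \frac{695}{3}\right) = \frac{2780}{3} \approx 926.67$)
$z - x = \frac{2780}{3} - 596071 = - \frac{1785433}{3}$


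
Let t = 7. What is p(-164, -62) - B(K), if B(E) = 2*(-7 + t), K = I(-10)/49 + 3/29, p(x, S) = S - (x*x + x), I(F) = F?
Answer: -26794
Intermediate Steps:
p(x, S) = S - x - x**2 (p(x, S) = S - (x**2 + x) = S - (x + x**2) = S + (-x - x**2) = S - x - x**2)
K = -143/1421 (K = -10/49 + 3/29 = -143/1421 ≈ -0.10063)
B(E) = 0 (B(E) = 2*(-7 + 7) = 2*0 = 0)
p(-164, -62) - B(K) = (-62 - 1*(-164) - 1*(-164)**2) - 1*0 = (-62 + 164 - 1*26896) + 0 = (-62 + 164 - 26896) + 0 = -26794 + 0 = -26794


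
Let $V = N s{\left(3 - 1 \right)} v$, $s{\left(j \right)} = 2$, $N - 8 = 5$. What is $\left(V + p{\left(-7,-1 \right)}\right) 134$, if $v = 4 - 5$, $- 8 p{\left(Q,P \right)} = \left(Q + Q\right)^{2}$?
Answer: $-6767$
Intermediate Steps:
$N = 13$ ($N = 8 + 5 = 13$)
$p{\left(Q,P \right)} = - \frac{Q^{2}}{2}$ ($p{\left(Q,P \right)} = - \frac{\left(Q + Q\right)^{2}}{8} = - \frac{\left(2 Q\right)^{2}}{8} = - \frac{4 Q^{2}}{8} = - \frac{Q^{2}}{2}$)
$v = -1$
$V = -26$ ($V = 13 \cdot 2 \left(-1\right) = 26 \left(-1\right) = -26$)
$\left(V + p{\left(-7,-1 \right)}\right) 134 = \left(-26 - \frac{\left(-7\right)^{2}}{2}\right) 134 = \left(-26 - \frac{49}{2}\right) 134 = \left(- \frac{101}{2}\right) 134 = -6767$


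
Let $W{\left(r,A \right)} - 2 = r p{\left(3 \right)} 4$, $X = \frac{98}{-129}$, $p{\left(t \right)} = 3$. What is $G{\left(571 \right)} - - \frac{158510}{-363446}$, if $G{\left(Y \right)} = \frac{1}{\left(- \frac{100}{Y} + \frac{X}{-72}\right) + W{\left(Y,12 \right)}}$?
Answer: $- \frac{1439936523252673}{3302721006324625} \approx -0.43599$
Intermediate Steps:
$X = - \frac{98}{129}$ ($X = 98 \left(- \frac{1}{129}\right) = - \frac{98}{129} \approx -0.75969$)
$W{\left(r,A \right)} = 2 + 12 r$ ($W{\left(r,A \right)} = 2 + r 3 \cdot 4 = 2 + 3 r 4 = 2 + 12 r$)
$G{\left(Y \right)} = \frac{1}{\frac{9337}{4644} - \frac{100}{Y} + 12 Y}$ ($G{\left(Y \right)} = \frac{1}{\left(- \frac{100}{Y} - \frac{98}{129 \left(-72\right)}\right) + \left(2 + 12 Y\right)} = \frac{1}{\left(- \frac{100}{Y} - - \frac{49}{4644}\right) + \left(2 + 12 Y\right)} = \frac{1}{\left(- \frac{100}{Y} + \frac{49}{4644}\right) + \left(2 + 12 Y\right)} = \frac{1}{\left(\frac{49}{4644} - \frac{100}{Y}\right) + \left(2 + 12 Y\right)} = \frac{1}{\frac{9337}{4644} - \frac{100}{Y} + 12 Y}$)
$G{\left(571 \right)} - - \frac{158510}{-363446} = 4644 \cdot 571 \frac{1}{-464400 + 9337 \cdot 571 + 55728 \cdot 571^{2}} - - \frac{158510}{-363446} = 4644 \cdot 571 \frac{1}{-464400 + 5331427 + 55728 \cdot 326041} - \left(-158510\right) \left(- \frac{1}{363446}\right) = 4644 \cdot 571 \frac{1}{-464400 + 5331427 + 18169612848} - \frac{79255}{181723} = 4644 \cdot 571 \cdot \frac{1}{18174479875} - \frac{79255}{181723} = \frac{2651724}{18174479875} - \frac{79255}{181723} = - \frac{1439936523252673}{3302721006324625}$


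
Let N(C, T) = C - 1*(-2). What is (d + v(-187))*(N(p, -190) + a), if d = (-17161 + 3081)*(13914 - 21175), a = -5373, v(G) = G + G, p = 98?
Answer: -539082550138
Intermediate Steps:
v(G) = 2*G
N(C, T) = 2 + C (N(C, T) = C + 2 = 2 + C)
d = 102234880 (d = -14080*(-7261) = 102234880)
(d + v(-187))*(N(p, -190) + a) = (102234880 + 2*(-187))*((2 + 98) - 5373) = (102234880 - 374)*(100 - 5373) = 102234506*(-5273) = -539082550138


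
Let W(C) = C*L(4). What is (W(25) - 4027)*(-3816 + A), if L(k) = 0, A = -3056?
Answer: 27673544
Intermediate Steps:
W(C) = 0 (W(C) = C*0 = 0)
(W(25) - 4027)*(-3816 + A) = (0 - 4027)*(-3816 - 3056) = -4027*(-6872) = 27673544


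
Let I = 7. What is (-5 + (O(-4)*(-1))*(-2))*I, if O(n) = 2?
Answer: -7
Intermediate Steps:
(-5 + (O(-4)*(-1))*(-2))*I = (-5 + (2*(-1))*(-2))*7 = (-5 - 2*(-2))*7 = (-5 + 4)*7 = -1*7 = -7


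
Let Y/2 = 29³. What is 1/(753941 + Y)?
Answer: 1/802719 ≈ 1.2458e-6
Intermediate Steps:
Y = 48778 (Y = 2*29³ = 2*24389 = 48778)
1/(753941 + Y) = 1/(753941 + 48778) = 1/802719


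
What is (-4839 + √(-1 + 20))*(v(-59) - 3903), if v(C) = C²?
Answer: 2042058 - 422*√19 ≈ 2.0402e+6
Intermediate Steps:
(-4839 + √(-1 + 20))*(v(-59) - 3903) = (-4839 + √(-1 + 20))*((-59)² - 3903) = (-4839 + √19)*(3481 - 3903) = (-4839 + √19)*(-422) = 2042058 - 422*√19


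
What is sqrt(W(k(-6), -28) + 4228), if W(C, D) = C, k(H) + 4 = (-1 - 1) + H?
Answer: 2*sqrt(1054) ≈ 64.931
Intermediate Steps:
k(H) = -6 + H (k(H) = -4 + ((-1 - 1) + H) = -4 + (-2 + H) = -6 + H)
sqrt(W(k(-6), -28) + 4228) = sqrt((-6 - 6) + 4228) = sqrt(-12 + 4228) = sqrt(4216) = 2*sqrt(1054)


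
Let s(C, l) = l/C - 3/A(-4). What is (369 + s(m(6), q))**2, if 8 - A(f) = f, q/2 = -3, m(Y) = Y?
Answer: 2163841/16 ≈ 1.3524e+5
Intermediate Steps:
q = -6 (q = 2*(-3) = -6)
A(f) = 8 - f
s(C, l) = -1/4 + l/C (s(C, l) = l/C - 3/(8 - 1*(-4)) = l/C - 3/(8 + 4) = l/C - 3/12 = l/C - 3*1/12 = l/C - 1/4 = -1/4 + l/C)
(369 + s(m(6), q))**2 = (369 + (-6 - 1/4*6)/6)**2 = (369 + (-6 - 3/2)/6)**2 = (369 + (1/6)*(-15/2))**2 = (369 - 5/4)**2 = (1471/4)**2 = 2163841/16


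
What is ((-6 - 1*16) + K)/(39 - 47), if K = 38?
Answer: -2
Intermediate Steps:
((-6 - 1*16) + K)/(39 - 47) = ((-6 - 1*16) + 38)/(39 - 47) = ((-6 - 16) + 38)/(-8) = -(-22 + 38)/8 = -⅛*16 = -2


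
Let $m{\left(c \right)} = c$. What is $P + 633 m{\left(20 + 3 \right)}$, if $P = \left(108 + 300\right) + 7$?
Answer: $14974$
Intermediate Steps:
$P = 415$ ($P = 408 + 7 = 415$)
$P + 633 m{\left(20 + 3 \right)} = 415 + 633 \left(20 + 3\right) = 415 + 633 \cdot 23 = 415 + 14559 = 14974$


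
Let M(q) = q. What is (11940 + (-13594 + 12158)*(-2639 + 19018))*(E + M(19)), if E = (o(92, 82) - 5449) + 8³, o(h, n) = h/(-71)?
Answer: 8210745338080/71 ≈ 1.1564e+11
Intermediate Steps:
o(h, n) = -h/71 (o(h, n) = h*(-1/71) = -h/71)
E = -350619/71 (E = (-1/71*92 - 5449) + 8³ = (-92/71 - 5449) + 512 = -386971/71 + 512 = -350619/71 ≈ -4938.3)
(11940 + (-13594 + 12158)*(-2639 + 19018))*(E + M(19)) = (11940 + (-13594 + 12158)*(-2639 + 19018))*(-350619/71 + 19) = (11940 - 1436*16379)*(-349270/71) = (11940 - 23520244)*(-349270/71) = -23508304*(-349270/71) = 8210745338080/71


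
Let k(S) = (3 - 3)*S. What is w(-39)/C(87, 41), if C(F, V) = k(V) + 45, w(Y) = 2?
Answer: 2/45 ≈ 0.044444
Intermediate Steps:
k(S) = 0 (k(S) = 0*S = 0)
C(F, V) = 45 (C(F, V) = 0 + 45 = 45)
w(-39)/C(87, 41) = 2/45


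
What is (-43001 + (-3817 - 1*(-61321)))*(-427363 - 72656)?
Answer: -7251775557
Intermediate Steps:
(-43001 + (-3817 - 1*(-61321)))*(-427363 - 72656) = (-43001 + (-3817 + 61321))*(-500019) = (-43001 + 57504)*(-500019) = 14503*(-500019) = -7251775557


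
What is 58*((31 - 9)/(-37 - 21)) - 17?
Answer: -39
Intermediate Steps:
58*((31 - 9)/(-37 - 21)) - 17 = 58*(22/(-58)) - 17 = 58*(22*(-1/58)) - 17 = 58*(-11/29) - 17 = -22 - 17 = -39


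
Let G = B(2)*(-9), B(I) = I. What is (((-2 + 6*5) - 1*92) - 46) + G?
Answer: -128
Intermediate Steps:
G = -18 (G = 2*(-9) = -18)
(((-2 + 6*5) - 1*92) - 46) + G = (((-2 + 6*5) - 1*92) - 46) - 18 = (((-2 + 30) - 92) - 46) - 18 = ((28 - 92) - 46) - 18 = (-64 - 46) - 18 = -110 - 18 = -128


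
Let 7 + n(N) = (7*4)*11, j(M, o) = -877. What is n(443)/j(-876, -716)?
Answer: -301/877 ≈ -0.34322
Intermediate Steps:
n(N) = 301 (n(N) = -7 + (7*4)*11 = -7 + 28*11 = -7 + 308 = 301)
n(443)/j(-876, -716) = 301/(-877) = 301*(-1/877) = -301/877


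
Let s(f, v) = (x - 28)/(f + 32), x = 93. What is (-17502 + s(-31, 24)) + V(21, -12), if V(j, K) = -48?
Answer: -17485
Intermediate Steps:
s(f, v) = 65/(32 + f) (s(f, v) = (93 - 28)/(f + 32) = 65/(32 + f))
(-17502 + s(-31, 24)) + V(21, -12) = (-17502 + 65/(32 - 31)) - 48 = (-17502 + 65/1) - 48 = (-17502 + 65*1) - 48 = (-17502 + 65) - 48 = -17437 - 48 = -17485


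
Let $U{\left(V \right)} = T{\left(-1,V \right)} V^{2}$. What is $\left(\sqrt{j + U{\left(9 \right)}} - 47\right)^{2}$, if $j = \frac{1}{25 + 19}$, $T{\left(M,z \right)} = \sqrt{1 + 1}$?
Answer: $\frac{\left(1034 - \sqrt{11} \sqrt{1 + 3564 \sqrt{2}}\right)^{2}}{484} \approx 1317.4$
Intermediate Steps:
$T{\left(M,z \right)} = \sqrt{2}$
$j = \frac{1}{44} \approx 0.022727$
$U{\left(V \right)} = \sqrt{2} V^{2}$
$\left(\sqrt{j + U{\left(9 \right)}} - 47\right)^{2} = \left(\sqrt{\frac{1}{44} + \sqrt{2} \cdot 9^{2}} - 47\right)^{2} = \left(\sqrt{\frac{1}{44} + \sqrt{2} \cdot 81} - 47\right)^{2} = \left(\sqrt{\frac{1}{44} + 81 \sqrt{2}} - 47\right)^{2} = \left(-47 + \sqrt{\frac{1}{44} + 81 \sqrt{2}}\right)^{2}$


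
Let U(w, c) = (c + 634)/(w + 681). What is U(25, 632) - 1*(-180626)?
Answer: 63761611/353 ≈ 1.8063e+5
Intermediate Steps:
U(w, c) = (634 + c)/(681 + w)
U(25, 632) - 1*(-180626) = (634 + 632)/(681 + 25) - 1*(-180626) = 1266/706 + 180626 = (1/706)*1266 + 180626 = 633/353 + 180626 = 63761611/353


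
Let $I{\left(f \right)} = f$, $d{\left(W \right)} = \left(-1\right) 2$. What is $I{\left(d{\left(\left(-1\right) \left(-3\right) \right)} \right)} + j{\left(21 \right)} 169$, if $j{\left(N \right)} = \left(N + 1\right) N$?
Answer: $78076$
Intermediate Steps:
$d{\left(W \right)} = -2$
$j{\left(N \right)} = N \left(1 + N\right)$ ($j{\left(N \right)} = \left(1 + N\right) N = N \left(1 + N\right)$)
$I{\left(d{\left(\left(-1\right) \left(-3\right) \right)} \right)} + j{\left(21 \right)} 169 = -2 + 21 \left(1 + 21\right) 169 = -2 + 21 \cdot 22 \cdot 169 = -2 + 462 \cdot 169 = -2 + 78078 = 78076$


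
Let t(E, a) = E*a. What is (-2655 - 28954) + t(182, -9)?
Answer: -33247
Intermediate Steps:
(-2655 - 28954) + t(182, -9) = (-2655 - 28954) + 182*(-9) = -31609 - 1638 = -33247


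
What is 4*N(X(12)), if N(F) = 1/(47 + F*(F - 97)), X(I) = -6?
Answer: 4/665 ≈ 0.0060150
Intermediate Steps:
N(F) = 1/(47 + F*(-97 + F))
4*N(X(12)) = 4/(47 + (-6)**2 - 97*(-6)) = 4/(47 + 36 + 582) = 4/665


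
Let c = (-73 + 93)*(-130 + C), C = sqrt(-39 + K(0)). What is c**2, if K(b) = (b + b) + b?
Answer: 6744400 - 104000*I*sqrt(39) ≈ 6.7444e+6 - 6.4948e+5*I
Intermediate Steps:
K(b) = 3*b (K(b) = 2*b + b = 3*b)
C = I*sqrt(39) (C = sqrt(-39 + 3*0) = sqrt(-39 + 0) = sqrt(-39) = I*sqrt(39) ≈ 6.245*I)
c = -2600 + 20*I*sqrt(39) (c = (-73 + 93)*(-130 + I*sqrt(39)) = 20*(-130 + I*sqrt(39)) = -2600 + 20*I*sqrt(39) ≈ -2600.0 + 124.9*I)
c**2 = (-2600 + 20*I*sqrt(39))**2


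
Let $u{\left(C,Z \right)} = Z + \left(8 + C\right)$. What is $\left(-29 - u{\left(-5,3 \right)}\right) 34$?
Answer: $-1190$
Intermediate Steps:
$u{\left(C,Z \right)} = 8 + C + Z$
$\left(-29 - u{\left(-5,3 \right)}\right) 34 = \left(-29 - \left(8 - 5 + 3\right)\right) 34 = \left(-29 - 6\right) 34 = \left(-35\right) 34 = -1190$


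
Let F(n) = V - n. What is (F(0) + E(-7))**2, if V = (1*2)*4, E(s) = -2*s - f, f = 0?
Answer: 484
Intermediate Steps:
E(s) = -2*s (E(s) = -2*s - 1*0 = -2*s + 0 = -2*s)
V = 8 (V = 2*4 = 8)
F(n) = 8 - n
(F(0) + E(-7))**2 = ((8 - 1*0) - 2*(-7))**2 = ((8 + 0) + 14)**2 = (8 + 14)**2 = 22**2 = 484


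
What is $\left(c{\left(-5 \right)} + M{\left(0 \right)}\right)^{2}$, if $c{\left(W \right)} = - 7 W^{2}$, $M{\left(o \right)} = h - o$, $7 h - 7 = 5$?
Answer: $\frac{1471369}{49} \approx 30028.0$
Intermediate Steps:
$h = \frac{12}{7}$ ($h = 1 + \frac{1}{7} \cdot 5 = 1 + \frac{5}{7} = \frac{12}{7} \approx 1.7143$)
$M{\left(o \right)} = \frac{12}{7} - o$
$\left(c{\left(-5 \right)} + M{\left(0 \right)}\right)^{2} = \left(- 7 \left(-5\right)^{2} + \left(\frac{12}{7} - 0\right)\right)^{2} = \left(\left(-7\right) 25 + \left(\frac{12}{7} + 0\right)\right)^{2} = \left(-175 + \frac{12}{7}\right)^{2} = \left(- \frac{1213}{7}\right)^{2} = \frac{1471369}{49}$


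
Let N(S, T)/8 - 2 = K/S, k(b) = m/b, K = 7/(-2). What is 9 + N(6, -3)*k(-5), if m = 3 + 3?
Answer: -23/5 ≈ -4.6000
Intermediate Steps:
K = -7/2 (K = 7*(-½) = -7/2 ≈ -3.5000)
m = 6
k(b) = 6/b
N(S, T) = 16 - 28/S (N(S, T) = 16 + 8*(-7/(2*S)) = 16 - 28/S)
9 + N(6, -3)*k(-5) = 9 + (16 - 28/6)*(6/(-5)) = 9 + (16 - 28*⅙)*(6*(-⅕)) = 9 + (16 - 14/3)*(-6/5) = 9 + (34/3)*(-6/5) = 9 - 68/5 = -23/5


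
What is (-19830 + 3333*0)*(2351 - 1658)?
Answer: -13742190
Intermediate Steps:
(-19830 + 3333*0)*(2351 - 1658) = (-19830 + 0)*693 = -19830*693 = -13742190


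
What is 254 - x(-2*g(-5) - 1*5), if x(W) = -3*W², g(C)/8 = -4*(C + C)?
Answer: 1248329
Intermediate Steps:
g(C) = -64*C (g(C) = 8*(-4*(C + C)) = 8*(-8*C) = -64*C)
254 - x(-2*g(-5) - 1*5) = 254 - (-3)*(-(-128)*(-5) - 1*5)² = 254 - (-3)*(-2*320 - 5)² = 254 - (-3)*(-640 - 5)² = 254 - (-3)*(-645)² = 254 - (-3)*416025 = 254 - 1*(-1248075) = 254 + 1248075 = 1248329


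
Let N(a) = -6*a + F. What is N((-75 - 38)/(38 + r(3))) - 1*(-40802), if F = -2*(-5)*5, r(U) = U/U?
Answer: 531302/13 ≈ 40869.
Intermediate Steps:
r(U) = 1
F = 50 (F = 10*5 = 50)
N(a) = 50 - 6*a (N(a) = -6*a + 50 = 50 - 6*a)
N((-75 - 38)/(38 + r(3))) - 1*(-40802) = (50 - 6*(-75 - 38)/(38 + 1)) - 1*(-40802) = (50 - (-678)/39) + 40802 = (50 - 6*(-113/39)) + 40802 = (50 + 226/13) + 40802 = 876/13 + 40802 = 531302/13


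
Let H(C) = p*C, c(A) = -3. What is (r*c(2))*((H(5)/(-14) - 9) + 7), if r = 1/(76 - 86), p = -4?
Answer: -6/35 ≈ -0.17143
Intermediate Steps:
H(C) = -4*C
r = -1/10 (r = 1/(-10) = -1/10 ≈ -0.10000)
(r*c(2))*((H(5)/(-14) - 9) + 7) = (-1/10*(-3))*((-4*5/(-14) - 9) + 7) = 3*((-20*(-1/14) - 9) + 7)/10 = 3*((10/7 - 9) + 7)/10 = 3*(-53/7 + 7)/10 = (3/10)*(-4/7) = -6/35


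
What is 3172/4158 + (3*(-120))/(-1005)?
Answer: 156158/139293 ≈ 1.1211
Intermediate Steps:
3172/4158 + (3*(-120))/(-1005) = 3172*(1/4158) - 360*(-1/1005) = 1586/2079 + 24/67 = 156158/139293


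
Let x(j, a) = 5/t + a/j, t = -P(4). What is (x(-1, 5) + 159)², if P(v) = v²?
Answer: 6046681/256 ≈ 23620.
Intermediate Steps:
t = -16 (t = -1*4² = -1*16 = -16)
x(j, a) = -5/16 + a/j (x(j, a) = 5/(-16) + a/j = 5*(-1/16) + a/j = -5/16 + a/j)
(x(-1, 5) + 159)² = ((-5/16 + 5/(-1)) + 159)² = ((-5/16 + 5*(-1)) + 159)² = ((-5/16 - 5) + 159)² = (-85/16 + 159)² = (2459/16)² = 6046681/256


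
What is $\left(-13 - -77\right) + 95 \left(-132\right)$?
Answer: $-12476$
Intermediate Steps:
$\left(-13 - -77\right) + 95 \left(-132\right) = \left(-13 + 77\right) - 12540 = 64 - 12540 = -12476$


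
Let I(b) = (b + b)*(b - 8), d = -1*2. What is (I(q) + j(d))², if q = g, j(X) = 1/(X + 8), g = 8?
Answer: 1/36 ≈ 0.027778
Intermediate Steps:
d = -2
j(X) = 1/(8 + X)
q = 8
I(b) = 2*b*(-8 + b) (I(b) = (2*b)*(-8 + b) = 2*b*(-8 + b))
(I(q) + j(d))² = (2*8*(-8 + 8) + 1/(8 - 2))² = (2*8*0 + 1/6)² = (0 + ⅙)² = (⅙)² = 1/36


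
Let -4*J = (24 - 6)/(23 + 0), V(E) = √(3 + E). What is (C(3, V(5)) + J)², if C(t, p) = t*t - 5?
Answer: 30625/2116 ≈ 14.473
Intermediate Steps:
C(t, p) = -5 + t² (C(t, p) = t² - 5 = -5 + t²)
J = -9/46 (J = -(24 - 6)/(4*(23 + 0)) = -9/(2*23) = -¼*18/23 = -9/46 ≈ -0.19565)
(C(3, V(5)) + J)² = ((-5 + 3²) - 9/46)² = ((-5 + 9) - 9/46)² = (4 - 9/46)² = (175/46)² = 30625/2116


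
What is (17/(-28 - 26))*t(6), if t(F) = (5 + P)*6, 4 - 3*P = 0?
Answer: -323/27 ≈ -11.963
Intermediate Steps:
P = 4/3 (P = 4/3 - ⅓*0 = 4/3 + 0 = 4/3 ≈ 1.3333)
t(F) = 38 (t(F) = (5 + 4/3)*6 = (19/3)*6 = 38)
(17/(-28 - 26))*t(6) = (17/(-28 - 26))*38 = (17/(-54))*38 = -1/54*17*38 = -17/54*38 = -323/27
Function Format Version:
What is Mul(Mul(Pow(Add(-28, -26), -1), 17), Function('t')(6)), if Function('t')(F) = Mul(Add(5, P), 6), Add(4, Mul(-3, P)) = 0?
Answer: Rational(-323, 27) ≈ -11.963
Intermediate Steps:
P = Rational(4, 3) (P = Add(Rational(4, 3), Mul(Rational(-1, 3), 0)) = Add(Rational(4, 3), 0) = Rational(4, 3) ≈ 1.3333)
Function('t')(F) = 38 (Function('t')(F) = Mul(Add(5, Rational(4, 3)), 6) = Mul(Rational(19, 3), 6) = 38)
Mul(Mul(Pow(Add(-28, -26), -1), 17), Function('t')(6)) = Mul(Mul(Pow(Add(-28, -26), -1), 17), 38) = Mul(Mul(Pow(-54, -1), 17), 38) = Mul(Mul(Rational(-1, 54), 17), 38) = Mul(Rational(-17, 54), 38) = Rational(-323, 27)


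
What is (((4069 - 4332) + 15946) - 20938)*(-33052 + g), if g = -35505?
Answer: 360267035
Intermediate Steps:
(((4069 - 4332) + 15946) - 20938)*(-33052 + g) = (((4069 - 4332) + 15946) - 20938)*(-33052 - 35505) = ((-263 + 15946) - 20938)*(-68557) = (15683 - 20938)*(-68557) = -5255*(-68557) = 360267035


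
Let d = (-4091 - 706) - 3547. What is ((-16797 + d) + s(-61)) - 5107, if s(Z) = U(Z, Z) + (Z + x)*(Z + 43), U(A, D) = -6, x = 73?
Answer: -30470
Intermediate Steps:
s(Z) = -6 + (43 + Z)*(73 + Z) (s(Z) = -6 + (Z + 73)*(Z + 43) = -6 + (73 + Z)*(43 + Z) = -6 + (43 + Z)*(73 + Z))
d = -8344 (d = -4797 - 3547 = -8344)
((-16797 + d) + s(-61)) - 5107 = ((-16797 - 8344) + (3133 + (-61)**2 + 116*(-61))) - 5107 = (-25141 + (3133 + 3721 - 7076)) - 5107 = (-25141 - 222) - 5107 = -25363 - 5107 = -30470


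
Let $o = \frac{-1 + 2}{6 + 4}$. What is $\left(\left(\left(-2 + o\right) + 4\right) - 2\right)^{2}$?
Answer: $\frac{1}{100} \approx 0.01$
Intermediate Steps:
$o = \frac{1}{10}$ ($o = 1 \cdot \frac{1}{10} = \frac{1}{10} \approx 0.1$)
$\left(\left(\left(-2 + o\right) + 4\right) - 2\right)^{2} = \left(\left(\left(-2 + \frac{1}{10}\right) + 4\right) - 2\right)^{2} = \left(\left(- \frac{19}{10} + 4\right) - 2\right)^{2} = \left(\frac{21}{10} - 2\right)^{2} = \left(\frac{1}{10}\right)^{2} = \frac{1}{100}$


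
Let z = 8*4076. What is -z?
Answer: -32608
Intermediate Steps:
z = 32608
-z = -1*32608 = -32608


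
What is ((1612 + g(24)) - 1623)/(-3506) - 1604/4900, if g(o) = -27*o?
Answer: -598631/4294850 ≈ -0.13938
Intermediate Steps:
((1612 + g(24)) - 1623)/(-3506) - 1604/4900 = ((1612 - 27*24) - 1623)/(-3506) - 1604/4900 = ((1612 - 648) - 1623)*(-1/3506) - 1604*1/4900 = (964 - 1623)*(-1/3506) - 401/1225 = -659*(-1/3506) - 401/1225 = 659/3506 - 401/1225 = -598631/4294850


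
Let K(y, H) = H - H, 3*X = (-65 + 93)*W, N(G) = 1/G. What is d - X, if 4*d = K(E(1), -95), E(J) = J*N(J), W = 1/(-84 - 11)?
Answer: 28/285 ≈ 0.098246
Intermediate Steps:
N(G) = 1/G
W = -1/95 (W = 1/(-95) = -1/95 ≈ -0.010526)
E(J) = 1 (E(J) = J/J = 1)
X = -28/285 (X = ((-65 + 93)*(-1/95))/3 = (28*(-1/95))/3 = (1/3)*(-28/95) = -28/285 ≈ -0.098246)
K(y, H) = 0
d = 0 (d = (1/4)*0 = 0)
d - X = 0 - 1*(-28/285) = 0 + 28/285 = 28/285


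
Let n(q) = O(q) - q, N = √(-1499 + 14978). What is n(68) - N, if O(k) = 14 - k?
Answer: -122 - √13479 ≈ -238.10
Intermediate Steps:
N = √13479 ≈ 116.10
n(q) = 14 - 2*q (n(q) = (14 - q) - q = 14 - 2*q)
n(68) - N = (14 - 2*68) - √13479 = (14 - 136) - √13479 = -122 - √13479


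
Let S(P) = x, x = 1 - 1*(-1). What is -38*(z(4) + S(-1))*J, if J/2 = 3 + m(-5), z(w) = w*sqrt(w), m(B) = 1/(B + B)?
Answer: -2204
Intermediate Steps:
x = 2 (x = 1 + 1 = 2)
m(B) = 1/(2*B)
S(P) = 2
z(w) = w**(3/2)
J = 29/5 (J = 2*(3 + (1/2)/(-5)) = 2*(3 + (1/2)*(-1/5)) = 2*(3 - 1/10) = 2*(29/10) = 29/5 ≈ 5.8000)
-38*(z(4) + S(-1))*J = -38*(4**(3/2) + 2)*29/5 = -38*(8 + 2)*29/5 = -380*29/5 = -38*58 = -2204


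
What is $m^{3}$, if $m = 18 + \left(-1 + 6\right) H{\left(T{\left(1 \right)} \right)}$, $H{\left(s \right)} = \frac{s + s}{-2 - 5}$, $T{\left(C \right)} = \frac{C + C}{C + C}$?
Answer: $\frac{1560896}{343} \approx 4550.7$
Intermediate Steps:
$T{\left(C \right)} = 1$ ($T{\left(C \right)} = \frac{2 C}{2 C} = 2 C \frac{1}{2 C} = 1$)
$H{\left(s \right)} = - \frac{2 s}{7}$ ($H{\left(s \right)} = \frac{2 s}{-7} = 2 s \left(- \frac{1}{7}\right) = - \frac{2 s}{7}$)
$m = \frac{116}{7}$ ($m = 18 + \left(-1 + 6\right) \left(\left(- \frac{2}{7}\right) 1\right) = 18 + 5 \left(- \frac{2}{7}\right) = 18 - \frac{10}{7} = \frac{116}{7} \approx 16.571$)
$m^{3} = \left(\frac{116}{7}\right)^{3} = \frac{1560896}{343}$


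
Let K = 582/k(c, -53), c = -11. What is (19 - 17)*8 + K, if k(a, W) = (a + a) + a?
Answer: -18/11 ≈ -1.6364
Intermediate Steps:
k(a, W) = 3*a (k(a, W) = 2*a + a = 3*a)
K = -194/11 (K = 582/((3*(-11))) = 582/(-33) = 582*(-1/33) = -194/11 ≈ -17.636)
(19 - 17)*8 + K = (19 - 17)*8 - 194/11 = 2*8 - 194/11 = 16 - 194/11 = -18/11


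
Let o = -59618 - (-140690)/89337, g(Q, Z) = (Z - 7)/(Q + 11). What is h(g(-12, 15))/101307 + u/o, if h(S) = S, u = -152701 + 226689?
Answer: -167417074506275/134889069404208 ≈ -1.2411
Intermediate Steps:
u = 73988
g(Q, Z) = (-7 + Z)/(11 + Q)
o = -5325952576/89337 (o = -59618 - (-140690)/89337 = -59618 - 1*(-140690/89337) = -59618 + 140690/89337 = -5325952576/89337 ≈ -59616.)
h(g(-12, 15))/101307 + u/o = ((-7 + 15)/(11 - 12))/101307 + 73988/(-5325952576/89337) = (8/(-1))*(1/101307) + 73988*(-89337/5325952576) = -1*8*(1/101307) - 1652466489/1331488144 = -8*1/101307 - 1652466489/1331488144 = -8/101307 - 1652466489/1331488144 = -167417074506275/134889069404208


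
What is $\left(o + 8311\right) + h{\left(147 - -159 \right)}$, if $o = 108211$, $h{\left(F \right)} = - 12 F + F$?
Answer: $113156$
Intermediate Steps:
$h{\left(F \right)} = - 11 F$
$\left(o + 8311\right) + h{\left(147 - -159 \right)} = \left(108211 + 8311\right) - 11 \left(147 - -159\right) = 116522 - 11 \left(147 + 159\right) = 116522 - 3366 = 113156$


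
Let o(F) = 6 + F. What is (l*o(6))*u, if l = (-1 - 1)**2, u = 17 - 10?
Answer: 336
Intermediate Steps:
u = 7
l = 4 (l = (-2)**2 = 4)
(l*o(6))*u = (4*(6 + 6))*7 = (4*12)*7 = 48*7 = 336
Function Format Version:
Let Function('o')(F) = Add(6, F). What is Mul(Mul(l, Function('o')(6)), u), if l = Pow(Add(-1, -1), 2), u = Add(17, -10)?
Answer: 336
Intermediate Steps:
u = 7
l = 4 (l = Pow(-2, 2) = 4)
Mul(Mul(l, Function('o')(6)), u) = Mul(Mul(4, Add(6, 6)), 7) = Mul(Mul(4, 12), 7) = Mul(48, 7) = 336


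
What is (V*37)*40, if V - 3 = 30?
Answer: 48840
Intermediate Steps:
V = 33 (V = 3 + 30 = 33)
(V*37)*40 = (33*37)*40 = 1221*40 = 48840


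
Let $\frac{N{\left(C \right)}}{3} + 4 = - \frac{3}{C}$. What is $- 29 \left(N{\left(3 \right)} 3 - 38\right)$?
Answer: $2407$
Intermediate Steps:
$N{\left(C \right)} = -12 - \frac{9}{C}$ ($N{\left(C \right)} = -12 + 3 \left(- \frac{3}{C}\right) = -12 - \frac{9}{C}$)
$- 29 \left(N{\left(3 \right)} 3 - 38\right) = - 29 \left(\left(-12 - \frac{9}{3}\right) 3 - 38\right) = - 29 \left(\left(-12 - 3\right) 3 - 38\right) = - 29 \left(\left(-15\right) 3 - 38\right) = - 29 \left(-45 - 38\right) = \left(-29\right) \left(-83\right) = 2407$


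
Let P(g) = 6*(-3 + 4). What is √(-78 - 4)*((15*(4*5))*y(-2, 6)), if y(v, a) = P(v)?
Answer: 1800*I*√82 ≈ 16300.0*I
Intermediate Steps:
P(g) = 6 (P(g) = 6*1 = 6)
y(v, a) = 6
√(-78 - 4)*((15*(4*5))*y(-2, 6)) = √(-78 - 4)*((15*(4*5))*6) = √(-82)*((15*20)*6) = (I*√82)*(300*6) = (I*√82)*1800 = 1800*I*√82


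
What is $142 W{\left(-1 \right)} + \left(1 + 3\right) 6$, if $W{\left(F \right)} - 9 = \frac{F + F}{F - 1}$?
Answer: $1444$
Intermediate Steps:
$W{\left(F \right)} = 9 + \frac{2 F}{-1 + F}$ ($W{\left(F \right)} = 9 + \frac{F + F}{F - 1} = 9 + \frac{2 F}{-1 + F}$)
$142 W{\left(-1 \right)} + \left(1 + 3\right) 6 = 142 \frac{-9 + 11 \left(-1\right)}{-1 - 1} + \left(1 + 3\right) 6 = 142 \frac{-9 - 11}{-2} + 4 \cdot 6 = 142 \left(\left(- \frac{1}{2}\right) \left(-20\right)\right) + 24 = 142 \cdot 10 + 24 = 1420 + 24 = 1444$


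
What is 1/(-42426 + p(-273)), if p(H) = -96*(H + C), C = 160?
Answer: -1/31578 ≈ -3.1668e-5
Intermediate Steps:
p(H) = -15360 - 96*H (p(H) = -96*(H + 160) = -96*(160 + H) = -15360 - 96*H)
1/(-42426 + p(-273)) = 1/(-42426 + (-15360 - 96*(-273))) = 1/(-42426 + (-15360 + 26208)) = 1/(-42426 + 10848) = 1/(-31578) = -1/31578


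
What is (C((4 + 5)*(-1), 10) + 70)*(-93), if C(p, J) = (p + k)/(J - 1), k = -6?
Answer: -6355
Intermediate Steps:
C(p, J) = (-6 + p)/(-1 + J) (C(p, J) = (p - 6)/(J - 1) = (-6 + p)/(-1 + J))
(C((4 + 5)*(-1), 10) + 70)*(-93) = ((-6 + (4 + 5)*(-1))/(-1 + 10) + 70)*(-93) = ((-6 + 9*(-1))/9 + 70)*(-93) = ((-6 - 9)/9 + 70)*(-93) = ((1/9)*(-15) + 70)*(-93) = (-5/3 + 70)*(-93) = (205/3)*(-93) = -6355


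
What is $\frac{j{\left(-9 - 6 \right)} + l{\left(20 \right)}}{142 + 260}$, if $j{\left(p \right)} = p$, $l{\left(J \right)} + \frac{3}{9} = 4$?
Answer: $- \frac{17}{603} \approx -0.028192$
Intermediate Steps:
$l{\left(J \right)} = \frac{11}{3}$ ($l{\left(J \right)} = - \frac{1}{3} + 4 = \frac{11}{3}$)
$\frac{j{\left(-9 - 6 \right)} + l{\left(20 \right)}}{142 + 260} = \frac{\left(-9 - 6\right) + \frac{11}{3}}{142 + 260} = \frac{-15 + \frac{11}{3}}{402} = \left(- \frac{34}{3}\right) \frac{1}{402} = - \frac{17}{603}$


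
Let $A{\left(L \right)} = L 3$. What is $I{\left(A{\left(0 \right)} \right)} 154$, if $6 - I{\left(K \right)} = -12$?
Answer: $2772$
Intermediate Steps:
$A{\left(L \right)} = 3 L$
$I{\left(K \right)} = 18$ ($I{\left(K \right)} = 6 - -12 = 6 + 12 = 18$)
$I{\left(A{\left(0 \right)} \right)} 154 = 18 \cdot 154 = 2772$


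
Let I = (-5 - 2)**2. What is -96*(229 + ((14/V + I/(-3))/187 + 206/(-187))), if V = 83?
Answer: -30858496/1411 ≈ -21870.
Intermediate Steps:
I = 49 (I = (-7)**2 = 49)
-96*(229 + ((14/V + I/(-3))/187 + 206/(-187))) = -96*(229 + ((14/83 + 49/(-3))/187 + 206/(-187))) = -96*(229 + ((14*(1/83) + 49*(-1/3))*(1/187) + 206*(-1/187))) = -96*(229 + ((14/83 - 49/3)*(1/187) - 206/187)) = -96*(229 + (-4025/249*1/187 - 206/187)) = -96*(229 + (-4025/46563 - 206/187)) = -96*(229 - 5029/4233) = -96*964328/4233 = -30858496/1411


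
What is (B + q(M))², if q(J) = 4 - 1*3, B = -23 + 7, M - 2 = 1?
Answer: 225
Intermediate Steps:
M = 3 (M = 2 + 1 = 3)
B = -16
q(J) = 1 (q(J) = 4 - 3 = 1)
(B + q(M))² = (-16 + 1)² = (-15)² = 225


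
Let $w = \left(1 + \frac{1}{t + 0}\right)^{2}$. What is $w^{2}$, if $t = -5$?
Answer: $\frac{256}{625} \approx 0.4096$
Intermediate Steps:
$w = \frac{16}{25}$ ($w = \left(1 + \frac{1}{-5 + 0}\right)^{2} = \left(1 + \frac{1}{-5}\right)^{2} = \left(1 - \frac{1}{5}\right)^{2} = \left(\frac{4}{5}\right)^{2} = \frac{16}{25} \approx 0.64$)
$w^{2} = \left(\frac{16}{25}\right)^{2} = \frac{256}{625}$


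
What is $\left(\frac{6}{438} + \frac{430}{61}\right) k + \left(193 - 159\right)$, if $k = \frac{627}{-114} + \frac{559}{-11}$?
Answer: $- \frac{35636945}{97966} \approx -363.77$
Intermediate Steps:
$k = - \frac{1239}{22}$ ($k = 627 \left(- \frac{1}{114}\right) + 559 \left(- \frac{1}{11}\right) = - \frac{11}{2} - \frac{559}{11} = - \frac{1239}{22} \approx -56.318$)
$\left(\frac{6}{438} + \frac{430}{61}\right) k + \left(193 - 159\right) = \left(\frac{6}{438} + \frac{430}{61}\right) \left(- \frac{1239}{22}\right) + \left(193 - 159\right) = \left(6 \cdot \frac{1}{438} + 430 \cdot \frac{1}{61}\right) \left(- \frac{1239}{22}\right) + \left(193 - 159\right) = \left(\frac{1}{73} + \frac{430}{61}\right) \left(- \frac{1239}{22}\right) + 34 = \frac{31451}{4453} \left(- \frac{1239}{22}\right) + 34 = - \frac{38967789}{97966} + 34 = - \frac{35636945}{97966}$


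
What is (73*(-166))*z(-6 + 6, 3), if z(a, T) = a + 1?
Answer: -12118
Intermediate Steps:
z(a, T) = 1 + a
(73*(-166))*z(-6 + 6, 3) = (73*(-166))*(1 + (-6 + 6)) = -12118*(1 + 0) = -12118*1 = -12118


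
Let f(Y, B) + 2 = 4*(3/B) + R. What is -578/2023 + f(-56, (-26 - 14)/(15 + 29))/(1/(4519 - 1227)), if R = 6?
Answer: -1060034/35 ≈ -30287.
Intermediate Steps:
f(Y, B) = 4 + 12/B (f(Y, B) = -2 + (4*(3/B) + 6) = -2 + (12/B + 6) = -2 + (6 + 12/B) = 4 + 12/B)
-578/2023 + f(-56, (-26 - 14)/(15 + 29))/(1/(4519 - 1227)) = -578/2023 + (4 + 12/(((-26 - 14)/(15 + 29))))/(1/(4519 - 1227)) = -578*1/2023 + (4 + 12/((-40/44)))/(1/3292) = -2/7 + (4 + 12/((-40*1/44)))/(1/3292) = -2/7 + (4 + 12/(-10/11))*3292 = -2/7 + (4 + 12*(-11/10))*3292 = -2/7 + (4 - 66/5)*3292 = -2/7 - 46/5*3292 = -2/7 - 151432/5 = -1060034/35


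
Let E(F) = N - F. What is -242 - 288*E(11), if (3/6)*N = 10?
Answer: -2834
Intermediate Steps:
N = 20 (N = 2*10 = 20)
E(F) = 20 - F
-242 - 288*E(11) = -242 - 288*(20 - 1*11) = -242 - 288*(20 - 11) = -242 - 288*9 = -242 - 2592 = -2834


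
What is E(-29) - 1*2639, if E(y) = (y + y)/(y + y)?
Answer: -2638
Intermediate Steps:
E(y) = 1 (E(y) = (2*y)/((2*y)) = (2*y)*(1/(2*y)) = 1)
E(-29) - 1*2639 = 1 - 1*2639 = 1 - 2639 = -2638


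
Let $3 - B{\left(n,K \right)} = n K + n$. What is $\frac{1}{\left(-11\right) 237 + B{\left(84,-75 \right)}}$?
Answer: $\frac{1}{3612} \approx 0.00027685$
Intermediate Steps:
$B{\left(n,K \right)} = 3 - n - K n$ ($B{\left(n,K \right)} = 3 - \left(n K + n\right) = 3 - \left(K n + n\right) = 3 - \left(n + K n\right) = 3 - n - K n$)
$\frac{1}{\left(-11\right) 237 + B{\left(84,-75 \right)}} = \frac{1}{\left(-11\right) 237 - \left(81 - 6300\right)} = \frac{1}{-2607 + \left(3 - 84 + 6300\right)} = \frac{1}{-2607 + 6219} = \frac{1}{3612}$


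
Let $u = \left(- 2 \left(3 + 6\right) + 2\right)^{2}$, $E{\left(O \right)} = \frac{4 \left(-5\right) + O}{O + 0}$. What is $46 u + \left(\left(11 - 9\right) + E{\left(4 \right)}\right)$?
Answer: $11774$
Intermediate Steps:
$E{\left(O \right)} = \frac{-20 + O}{O}$
$u = 256$ ($u = \left(\left(-2\right) 9 + 2\right)^{2} = \left(-18 + 2\right)^{2} = \left(-16\right)^{2} = 256$)
$46 u + \left(\left(11 - 9\right) + E{\left(4 \right)}\right) = 46 \cdot 256 + \left(\left(11 - 9\right) + \frac{-20 + 4}{4}\right) = 11776 + \left(2 + \frac{1}{4} \left(-16\right)\right) = 11776 + \left(2 - 4\right) = 11776 - 2 = 11774$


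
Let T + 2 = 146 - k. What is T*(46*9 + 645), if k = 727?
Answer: -617397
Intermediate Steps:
T = -583 (T = -2 + (146 - 1*727) = -2 + (146 - 727) = -2 - 581 = -583)
T*(46*9 + 645) = -583*(46*9 + 645) = -583*(414 + 645) = -583*1059 = -617397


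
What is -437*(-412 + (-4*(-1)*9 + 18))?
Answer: 156446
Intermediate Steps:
-437*(-412 + (-4*(-1)*9 + 18)) = -437*(-412 + (4*9 + 18)) = -437*(-412 + (36 + 18)) = -437*(-412 + 54) = -437*(-358) = 156446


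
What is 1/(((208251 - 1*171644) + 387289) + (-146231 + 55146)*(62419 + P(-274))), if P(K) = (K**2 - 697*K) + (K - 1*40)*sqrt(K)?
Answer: -29918539309/895343126238540648881 - 28600690*I*sqrt(274)/895343126238540648881 ≈ -3.3416e-11 - 5.2876e-13*I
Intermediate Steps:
P(K) = K**2 - 697*K + sqrt(K)*(-40 + K) (P(K) = (K**2 - 697*K) + (K - 40)*sqrt(K) = (K**2 - 697*K) + (-40 + K)*sqrt(K) = (K**2 - 697*K) + sqrt(K)*(-40 + K) = K**2 - 697*K + sqrt(K)*(-40 + K))
1/(((208251 - 1*171644) + 387289) + (-146231 + 55146)*(62419 + P(-274))) = 1/(((208251 - 1*171644) + 387289) + (-146231 + 55146)*(62419 + ((-274)**2 + (-274)**(3/2) - 697*(-274) - 40*I*sqrt(274)))) = 1/(((208251 - 171644) + 387289) - 91085*(62419 + (75076 - 274*I*sqrt(274) + 190978 - 40*I*sqrt(274)))) = 1/((36607 + 387289) - 91085*(62419 + (75076 - 274*I*sqrt(274) + 190978 - 40*I*sqrt(274)))) = 1/(423896 - 91085*(62419 + (266054 - 314*I*sqrt(274)))) = 1/(423896 - 91085*(328473 - 314*I*sqrt(274))) = 1/(423896 + (-29918963205 + 28600690*I*sqrt(274))) = 1/(-29918539309 + 28600690*I*sqrt(274))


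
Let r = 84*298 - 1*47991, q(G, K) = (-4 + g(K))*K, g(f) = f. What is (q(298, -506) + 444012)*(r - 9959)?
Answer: -23110806096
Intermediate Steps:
q(G, K) = K*(-4 + K) (q(G, K) = (-4 + K)*K = K*(-4 + K))
r = -22959 (r = 25032 - 47991 = -22959)
(q(298, -506) + 444012)*(r - 9959) = (-506*(-4 - 506) + 444012)*(-22959 - 9959) = (-506*(-510) + 444012)*(-32918) = (258060 + 444012)*(-32918) = 702072*(-32918) = -23110806096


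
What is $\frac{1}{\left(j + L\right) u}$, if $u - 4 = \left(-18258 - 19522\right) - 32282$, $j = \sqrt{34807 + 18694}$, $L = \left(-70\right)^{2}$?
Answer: $- \frac{350}{119881743353} + \frac{\sqrt{53501}}{1678344406942} \approx -2.7817 \cdot 10^{-9}$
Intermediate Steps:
$L = 4900$
$j = \sqrt{53501} \approx 231.3$
$u = -70058$ ($u = 4 - 70062 = -70058$)
$\frac{1}{\left(j + L\right) u} = \frac{1}{\left(\sqrt{53501} + 4900\right) \left(-70058\right)} = \frac{1}{4900 + \sqrt{53501}} \left(- \frac{1}{70058}\right) = - \frac{1}{70058 \left(4900 + \sqrt{53501}\right)}$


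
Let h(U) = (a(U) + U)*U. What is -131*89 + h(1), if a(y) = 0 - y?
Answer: -11659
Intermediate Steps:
a(y) = -y
h(U) = 0 (h(U) = (-U + U)*U = 0*U = 0)
-131*89 + h(1) = -131*89 + 0 = -11659 + 0 = -11659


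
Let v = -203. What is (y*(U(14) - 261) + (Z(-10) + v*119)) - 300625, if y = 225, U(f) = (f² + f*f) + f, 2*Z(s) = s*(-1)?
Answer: -292152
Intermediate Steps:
Z(s) = -s/2 (Z(s) = (s*(-1))/2 = (-s)/2 = -s/2)
U(f) = f + 2*f² (U(f) = (f² + f²) + f = 2*f² + f = f + 2*f²)
(y*(U(14) - 261) + (Z(-10) + v*119)) - 300625 = (225*(14*(1 + 2*14) - 261) + (-½*(-10) - 203*119)) - 300625 = (225*(14*(1 + 28) - 261) + (5 - 24157)) - 300625 = (225*(14*29 - 261) - 24152) - 300625 = (225*(406 - 261) - 24152) - 300625 = (225*145 - 24152) - 300625 = (32625 - 24152) - 300625 = 8473 - 300625 = -292152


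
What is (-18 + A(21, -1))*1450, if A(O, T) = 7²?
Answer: 44950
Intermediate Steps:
A(O, T) = 49
(-18 + A(21, -1))*1450 = (-18 + 49)*1450 = 31*1450 = 44950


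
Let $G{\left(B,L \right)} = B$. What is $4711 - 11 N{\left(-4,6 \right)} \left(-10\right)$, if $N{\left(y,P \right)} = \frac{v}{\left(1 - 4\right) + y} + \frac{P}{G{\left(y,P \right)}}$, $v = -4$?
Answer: $\frac{32262}{7} \approx 4608.9$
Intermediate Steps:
$N{\left(y,P \right)} = - \frac{4}{-3 + y} + \frac{P}{y}$ ($N{\left(y,P \right)} = - \frac{4}{\left(1 - 4\right) + y} + \frac{P}{y} = - \frac{4}{-3 + y} + \frac{P}{y}$)
$4711 - 11 N{\left(-4,6 \right)} \left(-10\right) = 4711 - 11 \frac{\left(-4\right) \left(-4\right) - 18 + 6 \left(-4\right)}{\left(-4\right) \left(-3 - 4\right)} \left(-10\right) = 4711 - 11 \left(- \frac{16 - 18 - 24}{4 \left(-7\right)}\right) \left(-10\right) = 4711 - 11 \left(\left(- \frac{1}{4}\right) \left(- \frac{1}{7}\right) \left(-26\right)\right) \left(-10\right) = 4711 - 11 \left(- \frac{13}{14}\right) \left(-10\right) = 4711 - \left(- \frac{143}{14}\right) \left(-10\right) = 4711 - \frac{715}{7} = \frac{32262}{7}$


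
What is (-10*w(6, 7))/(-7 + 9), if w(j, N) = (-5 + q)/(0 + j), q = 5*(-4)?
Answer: 125/6 ≈ 20.833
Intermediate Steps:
q = -20
w(j, N) = -25/j (w(j, N) = (-5 - 20)/(0 + j) = -25/j)
(-10*w(6, 7))/(-7 + 9) = (-(-250)/6)/(-7 + 9) = -(-250)/6/2 = -10*(-25/6)*(1/2) = (125/3)*(1/2) = 125/6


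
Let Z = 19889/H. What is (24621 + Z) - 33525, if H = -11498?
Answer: -102398081/11498 ≈ -8905.7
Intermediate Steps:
Z = -19889/11498 (Z = 19889/(-11498) = 19889*(-1/11498) = -19889/11498 ≈ -1.7298)
(24621 + Z) - 33525 = (24621 - 19889/11498) - 33525 = 283072369/11498 - 33525 = -102398081/11498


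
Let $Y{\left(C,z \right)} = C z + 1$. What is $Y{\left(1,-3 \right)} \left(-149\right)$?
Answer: $298$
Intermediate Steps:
$Y{\left(C,z \right)} = 1 + C z$
$Y{\left(1,-3 \right)} \left(-149\right) = \left(1 + 1 \left(-3\right)\right) \left(-149\right) = \left(1 - 3\right) \left(-149\right) = \left(-2\right) \left(-149\right) = 298$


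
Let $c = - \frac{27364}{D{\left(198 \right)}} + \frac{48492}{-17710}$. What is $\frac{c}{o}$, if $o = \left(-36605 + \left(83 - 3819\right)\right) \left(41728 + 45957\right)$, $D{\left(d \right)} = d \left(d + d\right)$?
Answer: $\frac{48713377}{55817223684071850} \approx 8.7273 \cdot 10^{-10}$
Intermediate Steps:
$D{\left(d \right)} = 2 d^{2}$ ($D{\left(d \right)} = d 2 d = 2 d^{2}$)
$c = - \frac{48713377}{15779610}$ ($c = - \frac{27364}{2 \cdot 198^{2}} + \frac{48492}{-17710} = - \frac{27364}{2 \cdot 39204} + 48492 \left(- \frac{1}{17710}\right) = - \frac{27364}{78408} - \frac{24246}{8855} = \left(-27364\right) \frac{1}{78408} - \frac{24246}{8855} = - \frac{6841}{19602} - \frac{24246}{8855} = - \frac{48713377}{15779610} \approx -3.0871$)
$o = -3537300585$ ($o = \left(-36605 + \left(83 - 3819\right)\right) 87685 = \left(-36605 - 3736\right) 87685 = \left(-40341\right) 87685 = -3537300585$)
$\frac{c}{o} = - \frac{48713377}{15779610 \left(-3537300585\right)} = \left(- \frac{48713377}{15779610}\right) \left(- \frac{1}{3537300585}\right) = \frac{48713377}{55817223684071850}$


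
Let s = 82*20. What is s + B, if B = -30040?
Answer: -28400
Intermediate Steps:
s = 1640
s + B = 1640 - 30040 = -28400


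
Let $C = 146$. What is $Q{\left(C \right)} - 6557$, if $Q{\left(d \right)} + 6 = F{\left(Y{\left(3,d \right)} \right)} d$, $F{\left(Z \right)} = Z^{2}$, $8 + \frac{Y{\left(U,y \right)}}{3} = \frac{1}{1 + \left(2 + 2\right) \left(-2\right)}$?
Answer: $\frac{3947599}{49} \approx 80563.0$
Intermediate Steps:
$Y{\left(U,y \right)} = - \frac{171}{7}$ ($Y{\left(U,y \right)} = -24 + \frac{3}{1 + \left(2 + 2\right) \left(-2\right)} = -24 + \frac{3}{1 + 4 \left(-2\right)} = -24 + \frac{3}{1 - 8} = -24 + \frac{3}{-7} = -24 + 3 \left(- \frac{1}{7}\right) = -24 - \frac{3}{7} = - \frac{171}{7}$)
$Q{\left(d \right)} = -6 + \frac{29241 d}{49}$ ($Q{\left(d \right)} = -6 + \left(- \frac{171}{7}\right)^{2} d = -6 + \frac{29241 d}{49}$)
$Q{\left(C \right)} - 6557 = \left(-6 + \frac{29241}{49} \cdot 146\right) - 6557 = \left(-6 + \frac{4269186}{49}\right) - 6557 = \frac{4268892}{49} - 6557 = \frac{3947599}{49}$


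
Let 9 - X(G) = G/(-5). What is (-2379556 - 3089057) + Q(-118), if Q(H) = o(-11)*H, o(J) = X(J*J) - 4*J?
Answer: -27388613/5 ≈ -5.4777e+6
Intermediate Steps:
X(G) = 9 + G/5 (X(G) = 9 - G/(-5) = 9 - G*(-1)/5 = 9 - (-1)*G/5 = 9 + G/5)
o(J) = 9 - 4*J + J**2/5 (o(J) = (9 + (J*J)/5) - 4*J = (9 + J**2/5) - 4*J = 9 - 4*J + J**2/5)
Q(H) = 386*H/5 (Q(H) = (9 - 4*(-11) + (1/5)*(-11)**2)*H = (9 + 44 + (1/5)*121)*H = (9 + 44 + 121/5)*H = 386*H/5)
(-2379556 - 3089057) + Q(-118) = (-2379556 - 3089057) + (386/5)*(-118) = -5468613 - 45548/5 = -27388613/5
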